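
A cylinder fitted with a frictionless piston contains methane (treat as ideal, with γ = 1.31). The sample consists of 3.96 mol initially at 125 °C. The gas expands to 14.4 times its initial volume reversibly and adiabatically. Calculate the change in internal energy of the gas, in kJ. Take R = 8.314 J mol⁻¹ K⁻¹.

ΔU ≈ -23.8 kJ

For a reversible adiabat TV^(γ−1) is constant, so T₂ = T₁ (V₁/V₂)^(γ−1).
T₁ = 125 °C = 398.1 K.
T₂ = 398.1 × (1/14.4)^(0.31) = 174.2 K.
Q = 0, so ΔU = W_on_gas = nCᵥΔT with Cᵥ = R/(γ−1) = 26.82 J/(mol·K).
ΔU = 3.96 × 26.82 × (174.2 − 398.1) = -23790 J.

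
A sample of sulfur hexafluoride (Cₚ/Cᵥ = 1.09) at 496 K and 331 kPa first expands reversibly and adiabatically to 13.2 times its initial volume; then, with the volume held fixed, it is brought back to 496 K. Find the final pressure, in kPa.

Adiabatic step (PV^γ = const): P₂ = 331×(1/13.2)^(1.09) = 19.88 kPa; T₂ = 496×(1/13.2)^(0.09) = 393.2 K.
Isochoric: P₃ = P₂(T₃/T₂) = 19.88 × (496/393.2) = 25.08 kPa.

P₃ ≈ 25.1 kPa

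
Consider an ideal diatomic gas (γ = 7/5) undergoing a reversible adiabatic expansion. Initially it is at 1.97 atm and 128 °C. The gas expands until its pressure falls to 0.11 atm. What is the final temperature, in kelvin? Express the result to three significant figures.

T₂ ≈ 176 K

Along an adiabat T P^((1−γ)/γ) is constant, so T₂ = T₁ (P₂/P₁)^((γ−1)/γ).
T₁ = 128 °C = 401.1 K.
T₂ = 401.1 × (0.11/1.97)^(2/7) = 175.9 K.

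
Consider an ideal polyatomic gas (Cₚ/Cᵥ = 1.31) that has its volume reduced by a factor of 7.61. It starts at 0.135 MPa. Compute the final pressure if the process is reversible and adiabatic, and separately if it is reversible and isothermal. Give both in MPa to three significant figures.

adiabatic: 1.93 MPa; isothermal: 1.03 MPa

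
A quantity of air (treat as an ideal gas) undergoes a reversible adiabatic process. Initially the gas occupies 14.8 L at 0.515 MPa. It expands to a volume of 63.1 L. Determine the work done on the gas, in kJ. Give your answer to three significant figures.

W ≈ -8.39 kJ

γ = 7/5 for a diatomic ideal gas.
P₂ = P₁(V₁/V₂)^γ = 0.515×(14.8/63.1)^(7/5) = 0.06763 MPa.
For a reversible adiabat, W_by_gas = (P₁V₁ − P₂V₂)/(γ−1).
W_by = (515000×0.0148 − 67630×0.0631) / (2/5) = 8387 J.
W_on_gas = −W_by = -8387 J.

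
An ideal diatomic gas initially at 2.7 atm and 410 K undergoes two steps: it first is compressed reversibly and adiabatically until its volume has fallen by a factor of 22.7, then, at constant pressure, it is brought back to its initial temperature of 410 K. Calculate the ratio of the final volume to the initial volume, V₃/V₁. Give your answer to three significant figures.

For a diatomic ideal gas γ = 7/5.
Adiabatic step: V₂/V₁ = 0.04405; T₂ = T₁·22.7^(2/5) = 1430 K.
Isobaric step: V₃/V₂ = T₃/T₂ = 410/1430.
V₃/V₁ = (V₂/V₁)(V₃/V₂) = 0.04405 × (410/1430) = 0.01263.

V₃/V₁ ≈ 0.0126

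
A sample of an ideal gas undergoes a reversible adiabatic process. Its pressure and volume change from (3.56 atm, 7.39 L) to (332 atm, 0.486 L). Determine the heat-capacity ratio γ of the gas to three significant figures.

γ ≈ 1.67

PV^γ = const ⇒ γ = ln(P₂/P₁) / ln(V₁/V₂).
γ = ln(332/3.56) / ln(7.39/0.486) = 1.666.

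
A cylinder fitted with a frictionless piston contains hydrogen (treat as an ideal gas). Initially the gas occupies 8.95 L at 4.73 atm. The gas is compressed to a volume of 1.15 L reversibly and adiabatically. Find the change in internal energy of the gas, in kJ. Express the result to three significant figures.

γ = 7/5 for a diatomic ideal gas.
P₂ = P₁(V₁/V₂)^γ = 4.73×(8.95/1.15)^(7/5) = 83.64 atm.
For a reversible adiabat, W_by_gas = (P₁V₁ − P₂V₂)/(γ−1).
W_by = (479300×0.00895 − 8.475×10^6×0.00115) / (2/5) = -13640 J.
Q = 0 ⇒ ΔU = −W_by = 13640 J.

ΔU ≈ 13.6 kJ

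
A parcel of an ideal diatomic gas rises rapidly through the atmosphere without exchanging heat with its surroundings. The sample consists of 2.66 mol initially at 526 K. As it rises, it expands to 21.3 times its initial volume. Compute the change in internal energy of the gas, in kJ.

Adiabatic: T₁V₁^(γ−1) = T₂V₂^(γ−1) ⇒ T₂ = T₁ (V₁/V₂)^(γ−1).
γ = 7/5 for a diatomic ideal gas, so γ−1 = 2/5.
T₂ = 526 × (1/21.3)^(2/5) = 154.8 K.
Q = 0, so ΔU = W_on_gas = nCᵥΔT with Cᵥ = R/(γ−1) = 20.79 J/(mol·K).
ΔU = 2.66 × 20.79 × (154.8 − 526) = -20530 J.

ΔU ≈ -20.5 kJ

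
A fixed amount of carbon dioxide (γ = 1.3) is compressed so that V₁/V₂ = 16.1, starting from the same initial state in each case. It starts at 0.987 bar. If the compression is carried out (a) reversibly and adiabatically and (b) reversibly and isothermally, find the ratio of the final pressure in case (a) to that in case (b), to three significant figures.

P_adiabatic / P_isothermal ≈ 2.30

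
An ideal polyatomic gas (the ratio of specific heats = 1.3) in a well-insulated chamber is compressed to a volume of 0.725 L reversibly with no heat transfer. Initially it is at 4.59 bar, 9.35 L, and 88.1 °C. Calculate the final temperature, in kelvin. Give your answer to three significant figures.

Adiabatic: T₁V₁^(γ−1) = T₂V₂^(γ−1) ⇒ T₂ = T₁ (V₁/V₂)^(γ−1).
T₁ = 88.1 °C = 361.2 K.
T₂ = 361.2 × (9.35/0.725)^(0.3) = 777.9 K.

T₂ ≈ 778 K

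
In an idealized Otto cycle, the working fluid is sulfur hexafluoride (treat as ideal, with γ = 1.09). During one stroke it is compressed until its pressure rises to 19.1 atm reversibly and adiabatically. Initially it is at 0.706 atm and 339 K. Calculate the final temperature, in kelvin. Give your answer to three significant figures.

Along an adiabat T P^((1−γ)/γ) is constant, so T₂ = T₁ (P₂/P₁)^((γ−1)/γ).
T₂ = 339 × (19.1/0.706)^(0.0826) = 445.1 K.

T₂ ≈ 445 K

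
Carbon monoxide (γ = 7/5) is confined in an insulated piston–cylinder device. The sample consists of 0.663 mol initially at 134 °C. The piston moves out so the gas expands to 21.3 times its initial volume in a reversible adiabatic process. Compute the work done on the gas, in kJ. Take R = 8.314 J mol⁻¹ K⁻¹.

For a reversible adiabat TV^(γ−1) is constant, so T₂ = T₁ (V₁/V₂)^(γ−1).
T₁ = 134 °C = 407.1 K.
T₂ = 407.1 × (1/21.3)^(2/5) = 119.8 K.
Q = 0, so ΔU = W_on_gas = nCᵥΔT with Cᵥ = R/(γ−1) = 20.79 J/(mol·K).
ΔU = 0.663 × 20.79 × (119.8 − 407.1) = -3960 J.

W ≈ -3.96 kJ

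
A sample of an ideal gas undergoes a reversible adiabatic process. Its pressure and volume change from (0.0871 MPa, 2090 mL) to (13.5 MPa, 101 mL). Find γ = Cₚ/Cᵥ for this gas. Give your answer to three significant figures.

γ ≈ 1.66

PV^γ = const ⇒ γ = ln(P₂/P₁) / ln(V₁/V₂).
γ = ln(13.5/0.0871) / ln(2090/101) = 1.665.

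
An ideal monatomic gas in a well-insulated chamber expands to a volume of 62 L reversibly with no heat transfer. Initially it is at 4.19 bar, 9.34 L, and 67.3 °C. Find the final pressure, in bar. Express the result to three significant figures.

P₂ ≈ 0.179 bar

Since PV^γ is constant along a reversible adiabat, P₂ = P₁ (V₁/V₂)^γ.
γ = 5/3 for a monatomic ideal gas.
P₂ = 4.19 × (9.34/62)^(5/3) = 0.1787 bar.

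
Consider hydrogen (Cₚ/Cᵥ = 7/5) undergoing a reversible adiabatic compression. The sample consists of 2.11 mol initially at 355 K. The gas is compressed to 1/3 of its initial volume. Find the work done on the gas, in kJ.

Adiabatic: T₁V₁^(γ−1) = T₂V₂^(γ−1) ⇒ T₂ = T₁ (V₁/V₂)^(γ−1).
T₂ = 355 × 3^(2/5) = 550.9 K.
Q = 0, so ΔU = W_on_gas = nCᵥΔT with Cᵥ = R/(γ−1) = 20.79 J/(mol·K).
ΔU = 2.11 × 20.79 × (550.9 − 355) = 8592 J.

W ≈ 8.59 kJ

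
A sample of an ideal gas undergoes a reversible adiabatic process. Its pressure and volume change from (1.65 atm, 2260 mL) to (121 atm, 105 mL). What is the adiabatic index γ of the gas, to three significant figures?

PV^γ = const ⇒ γ = ln(P₂/P₁) / ln(V₁/V₂).
γ = ln(121/1.65) / ln(2260/105) = 1.399.

γ ≈ 1.40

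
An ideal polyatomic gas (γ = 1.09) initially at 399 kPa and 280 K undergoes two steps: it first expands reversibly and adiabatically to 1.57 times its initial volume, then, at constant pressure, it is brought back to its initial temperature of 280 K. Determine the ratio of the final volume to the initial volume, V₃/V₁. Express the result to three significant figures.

V₃/V₁ ≈ 1.64

Adiabatic step: V₂/V₁ = 1.57; T₂ = T₁·(1/1.57)^(0.09) = 268.9 K.
Isobaric step: V₃/V₂ = T₃/T₂ = 280/268.9.
V₃/V₁ = (V₂/V₁)(V₃/V₂) = 1.57 × (280/268.9) = 1.635.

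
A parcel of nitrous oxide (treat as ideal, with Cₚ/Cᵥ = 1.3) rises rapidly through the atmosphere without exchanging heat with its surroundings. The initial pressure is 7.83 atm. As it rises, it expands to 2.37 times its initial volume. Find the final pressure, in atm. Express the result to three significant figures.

P₂ ≈ 2.55 atm

Adiabatic: P₁V₁^γ = P₂V₂^γ ⇒ P₂ = P₁ (V₁/V₂)^γ.
P₂ = 7.83 × (1/2.37)^(1.3) = 2.55 atm.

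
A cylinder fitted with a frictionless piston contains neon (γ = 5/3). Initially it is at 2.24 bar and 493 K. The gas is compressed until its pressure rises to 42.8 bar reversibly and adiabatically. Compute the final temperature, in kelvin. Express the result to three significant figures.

T₂ ≈ 1600 K

Adiabatic: T₂/T₁ = (P₂/P₁)^((γ−1)/γ).
T₂ = 493 × (42.8/2.24)^(2/5) = 1604 K.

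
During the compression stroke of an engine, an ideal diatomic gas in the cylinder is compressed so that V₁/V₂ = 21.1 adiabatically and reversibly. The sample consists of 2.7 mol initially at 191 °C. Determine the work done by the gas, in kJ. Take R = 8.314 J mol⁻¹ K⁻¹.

W ≈ -62.2 kJ

Adiabatic: T₁V₁^(γ−1) = T₂V₂^(γ−1) ⇒ T₂ = T₁ (V₁/V₂)^(γ−1).
γ = 7/5 for a diatomic ideal gas, so γ−1 = 2/5.
T₁ = 191 °C = 464.1 K.
T₂ = 464.1 × 21.1^(2/5) = 1572 K.
Q = 0, so ΔU = W_on_gas = nCᵥΔT with Cᵥ = R/(γ−1) = 20.79 J/(mol·K).
ΔU = 2.7 × 20.79 × (1572 − 464.1) = 62160 J.
Work done by the gas = −ΔU = -62160 J.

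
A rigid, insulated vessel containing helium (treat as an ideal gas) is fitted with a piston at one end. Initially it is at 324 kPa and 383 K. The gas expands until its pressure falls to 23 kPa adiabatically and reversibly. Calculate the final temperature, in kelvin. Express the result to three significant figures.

Along an adiabat T P^((1−γ)/γ) is constant, so T₂ = T₁ (P₂/P₁)^((γ−1)/γ).
For a monatomic ideal gas γ = 5/3, so (γ−1)/γ = 2/5.
T₂ = 383 × (23/324)^(2/5) = 132.9 K.

T₂ ≈ 133 K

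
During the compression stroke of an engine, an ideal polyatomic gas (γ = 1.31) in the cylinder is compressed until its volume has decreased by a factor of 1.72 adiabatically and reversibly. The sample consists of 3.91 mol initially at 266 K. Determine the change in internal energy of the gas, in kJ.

ΔU ≈ 5.11 kJ

For a reversible adiabat TV^(γ−1) is constant, so T₂ = T₁ (V₁/V₂)^(γ−1).
T₂ = 266 × 1.72^(0.31) = 314.7 K.
Q = 0, so ΔU = W_on_gas = nCᵥΔT with Cᵥ = R/(γ−1) = 26.82 J/(mol·K).
ΔU = 3.91 × 26.82 × (314.7 − 266) = 5107 J.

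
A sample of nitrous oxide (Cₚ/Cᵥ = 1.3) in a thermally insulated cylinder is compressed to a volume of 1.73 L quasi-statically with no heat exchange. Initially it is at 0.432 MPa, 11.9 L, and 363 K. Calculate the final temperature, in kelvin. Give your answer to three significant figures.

Adiabatic: T₁V₁^(γ−1) = T₂V₂^(γ−1) ⇒ T₂ = T₁ (V₁/V₂)^(γ−1).
T₂ = 363 × (11.9/1.73)^(0.3) = 647.4 K.

T₂ ≈ 647 K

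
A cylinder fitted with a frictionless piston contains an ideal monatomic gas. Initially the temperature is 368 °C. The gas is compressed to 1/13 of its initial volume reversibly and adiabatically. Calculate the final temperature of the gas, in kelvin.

T₂ ≈ 3540 K

Adiabatic: T₁V₁^(γ−1) = T₂V₂^(γ−1) ⇒ T₂ = T₁ (V₁/V₂)^(γ−1).
For a monatomic ideal gas γ = 5/3, so γ−1 = 2/3.
T₁ = 368 °C = 641.1 K.
T₂ = 641.1 × 13^(2/3) = 3545 K.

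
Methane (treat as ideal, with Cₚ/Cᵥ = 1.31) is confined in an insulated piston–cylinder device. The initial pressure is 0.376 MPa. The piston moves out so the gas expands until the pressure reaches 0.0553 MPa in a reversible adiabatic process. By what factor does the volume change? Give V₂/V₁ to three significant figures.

From PV^γ = const, V₂/V₁ = (P₁/P₂)^(1/γ).
V₂/V₁ = (0.376/0.0553)^(0.763) = 4.32.

V₂/V₁ ≈ 4.32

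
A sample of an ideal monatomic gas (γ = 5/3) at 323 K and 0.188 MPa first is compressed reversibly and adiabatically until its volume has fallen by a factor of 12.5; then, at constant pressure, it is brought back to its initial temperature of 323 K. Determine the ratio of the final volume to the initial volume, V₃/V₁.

Adiabatic step: V₂/V₁ = 0.08; T₂ = T₁·12.5^(2/3) = 1740 K.
Isobaric step: V₃/V₂ = T₃/T₂ = 323/1740.
V₃/V₁ = (V₂/V₁)(V₃/V₂) = 0.08 × (323/1740) = 0.01485.

V₃/V₁ ≈ 0.0149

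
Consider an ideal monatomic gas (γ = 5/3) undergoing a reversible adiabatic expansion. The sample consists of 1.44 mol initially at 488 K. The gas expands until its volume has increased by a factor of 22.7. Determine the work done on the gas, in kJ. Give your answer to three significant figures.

For a reversible adiabat TV^(γ−1) is constant, so T₂ = T₁ (V₁/V₂)^(γ−1).
T₂ = 488 × (1/22.7)^(2/3) = 60.87 K.
Q = 0, so ΔU = W_on_gas = nCᵥΔT with Cᵥ = R/(γ−1) = 12.47 J/(mol·K).
ΔU = 1.44 × 12.47 × (60.87 − 488) = -7671 J.

W ≈ -7.67 kJ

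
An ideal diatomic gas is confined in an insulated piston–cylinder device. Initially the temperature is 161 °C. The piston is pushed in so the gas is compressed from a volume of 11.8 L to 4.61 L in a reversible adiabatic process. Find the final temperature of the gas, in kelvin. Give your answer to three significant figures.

T₂ ≈ 632 K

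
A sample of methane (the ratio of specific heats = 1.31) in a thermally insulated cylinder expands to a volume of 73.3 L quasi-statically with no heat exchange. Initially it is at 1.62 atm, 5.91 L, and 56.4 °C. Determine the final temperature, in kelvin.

T₂ ≈ 151 K

Adiabatic: T₁V₁^(γ−1) = T₂V₂^(γ−1) ⇒ T₂ = T₁ (V₁/V₂)^(γ−1).
T₁ = 56.4 °C = 329.5 K.
T₂ = 329.5 × (5.91/73.3)^(0.31) = 151 K.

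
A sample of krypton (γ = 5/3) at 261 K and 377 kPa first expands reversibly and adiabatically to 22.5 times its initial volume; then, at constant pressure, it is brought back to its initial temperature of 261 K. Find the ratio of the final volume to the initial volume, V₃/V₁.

Adiabatic step: V₂/V₁ = 22.5; T₂ = T₁·(1/22.5)^(2/3) = 32.75 K.
Isobaric step: V₃/V₂ = T₃/T₂ = 261/32.75.
V₃/V₁ = (V₂/V₁)(V₃/V₂) = 22.5 × (261/32.75) = 179.3.

V₃/V₁ ≈ 179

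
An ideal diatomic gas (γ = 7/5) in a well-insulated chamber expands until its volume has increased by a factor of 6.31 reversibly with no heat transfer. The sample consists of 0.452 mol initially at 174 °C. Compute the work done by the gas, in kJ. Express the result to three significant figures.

Adiabatic: T₁V₁^(γ−1) = T₂V₂^(γ−1) ⇒ T₂ = T₁ (V₁/V₂)^(γ−1).
T₁ = 174 °C = 447.1 K.
T₂ = 447.1 × (1/6.31)^(2/5) = 214 K.
Q = 0, so ΔU = W_on_gas = nCᵥΔT with Cᵥ = R/(γ−1) = 20.79 J/(mol·K).
ΔU = 0.452 × 20.79 × (214 − 447.1) = -2190 J.
Work done by the gas = −ΔU = 2190 J.

W ≈ 2.19 kJ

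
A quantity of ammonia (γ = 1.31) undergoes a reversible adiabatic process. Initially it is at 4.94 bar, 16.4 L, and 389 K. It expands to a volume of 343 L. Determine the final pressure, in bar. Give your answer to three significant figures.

P₂ ≈ 0.0920 bar

Adiabatic: P₁V₁^γ = P₂V₂^γ ⇒ P₂ = P₁ (V₁/V₂)^γ.
P₂ = 4.94 × (16.4/343)^(1.31) = 0.09203 bar.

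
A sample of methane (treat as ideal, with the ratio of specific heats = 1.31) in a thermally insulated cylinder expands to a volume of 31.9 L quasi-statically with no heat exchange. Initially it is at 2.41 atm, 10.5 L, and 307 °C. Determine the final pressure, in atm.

Adiabatic: P₁V₁^γ = P₂V₂^γ ⇒ P₂ = P₁ (V₁/V₂)^γ.
P₂ = 2.41 × (10.5/31.9)^(1.31) = 0.5621 atm.

P₂ ≈ 0.562 atm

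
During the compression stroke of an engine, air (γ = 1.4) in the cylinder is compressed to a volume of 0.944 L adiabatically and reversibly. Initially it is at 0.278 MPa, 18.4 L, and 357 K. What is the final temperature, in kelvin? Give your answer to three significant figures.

Adiabatic: T₁V₁^(γ−1) = T₂V₂^(γ−1) ⇒ T₂ = T₁ (V₁/V₂)^(γ−1).
T₂ = 357 × (18.4/0.944)^(0.4) = 1171 K.

T₂ ≈ 1170 K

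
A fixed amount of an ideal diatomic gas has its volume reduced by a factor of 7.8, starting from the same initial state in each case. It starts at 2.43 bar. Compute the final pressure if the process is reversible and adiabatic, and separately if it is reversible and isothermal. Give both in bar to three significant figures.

For a diatomic ideal gas γ = 7/5.
Isothermal: P₂ = P₁(V₁/V₂) = 2.43×7.8 = 18.95 bar.
Adiabatic: P₂ = P₁(V₁/V₂)^γ = 2.43×7.8^(7/5) = 43.11 bar.

adiabatic: 43.1 bar; isothermal: 19.0 bar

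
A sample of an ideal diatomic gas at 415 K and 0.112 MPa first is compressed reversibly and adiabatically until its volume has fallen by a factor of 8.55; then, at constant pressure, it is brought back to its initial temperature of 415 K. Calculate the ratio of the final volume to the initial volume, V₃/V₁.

V₃/V₁ ≈ 0.0496

For a diatomic ideal gas γ = 7/5.
Adiabatic step: V₂/V₁ = 0.117; T₂ = T₁·8.55^(2/5) = 979.1 K.
Isobaric step: V₃/V₂ = T₃/T₂ = 415/979.1.
V₃/V₁ = (V₂/V₁)(V₃/V₂) = 0.117 × (415/979.1) = 0.04957.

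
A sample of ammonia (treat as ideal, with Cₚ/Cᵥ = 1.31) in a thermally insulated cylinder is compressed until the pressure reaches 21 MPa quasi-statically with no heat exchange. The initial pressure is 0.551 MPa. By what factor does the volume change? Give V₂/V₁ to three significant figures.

From PV^γ = const, V₂/V₁ = (P₁/P₂)^(1/γ).
V₂/V₁ = (0.551/21)^(0.763) = 0.0621.

V₂/V₁ ≈ 0.0621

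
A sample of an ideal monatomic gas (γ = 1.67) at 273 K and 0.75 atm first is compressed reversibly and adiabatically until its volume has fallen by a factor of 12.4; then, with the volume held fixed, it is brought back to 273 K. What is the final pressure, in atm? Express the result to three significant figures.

P₃ ≈ 9.30 atm

Adiabatic step (PV^γ = const): P₂ = 0.75×12.4^(1.67) = 50.24 atm; T₂ = 273×12.4^(0.67) = 1475 K.
Isochoric: P₃ = P₂(T₃/T₂) = 50.24 × (273/1475) = 9.3 atm.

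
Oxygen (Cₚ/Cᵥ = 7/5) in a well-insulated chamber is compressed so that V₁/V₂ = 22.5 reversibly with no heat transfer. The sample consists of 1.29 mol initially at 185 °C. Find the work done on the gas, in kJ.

W ≈ 30.4 kJ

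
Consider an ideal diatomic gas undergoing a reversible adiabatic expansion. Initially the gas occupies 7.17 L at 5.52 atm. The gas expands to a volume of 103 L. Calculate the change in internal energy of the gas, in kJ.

ΔU ≈ -6.57 kJ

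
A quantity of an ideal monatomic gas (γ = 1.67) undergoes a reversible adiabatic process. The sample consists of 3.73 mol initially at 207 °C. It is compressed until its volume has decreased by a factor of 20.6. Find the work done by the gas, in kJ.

Adiabatic: T₁V₁^(γ−1) = T₂V₂^(γ−1) ⇒ T₂ = T₁ (V₁/V₂)^(γ−1).
T₁ = 207 °C = 480.1 K.
T₂ = 480.1 × 20.6^(0.67) = 3645 K.
Q = 0, so ΔU = W_on_gas = nCᵥΔT with Cᵥ = R/(γ−1) = 12.41 J/(mol·K).
ΔU = 3.73 × 12.41 × (3645 − 480.1) = 146500 J.
Work done by the gas = −ΔU = -146500 J.

W ≈ -146 kJ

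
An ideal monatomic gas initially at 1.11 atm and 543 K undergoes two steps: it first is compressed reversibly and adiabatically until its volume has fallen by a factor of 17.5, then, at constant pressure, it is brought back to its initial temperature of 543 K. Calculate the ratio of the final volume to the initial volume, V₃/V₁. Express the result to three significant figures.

V₃/V₁ ≈ 0.00848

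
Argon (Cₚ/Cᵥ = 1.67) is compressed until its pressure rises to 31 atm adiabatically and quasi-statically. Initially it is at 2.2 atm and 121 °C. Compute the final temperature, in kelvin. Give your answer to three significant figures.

Along an adiabat T P^((1−γ)/γ) is constant, so T₂ = T₁ (P₂/P₁)^((γ−1)/γ).
T₁ = 121 °C = 394.1 K.
T₂ = 394.1 × (31/2.2)^(0.401) = 1139 K.

T₂ ≈ 1140 K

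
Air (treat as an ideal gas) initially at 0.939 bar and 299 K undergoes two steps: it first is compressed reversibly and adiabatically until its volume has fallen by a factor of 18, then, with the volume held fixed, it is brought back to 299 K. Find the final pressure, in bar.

P₃ ≈ 16.9 bar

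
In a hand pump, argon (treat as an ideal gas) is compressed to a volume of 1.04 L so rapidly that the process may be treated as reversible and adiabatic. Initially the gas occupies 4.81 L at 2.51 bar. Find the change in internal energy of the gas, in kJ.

γ = 5/3 for a monatomic ideal gas.
P₂ = P₁(V₁/V₂)^γ = 2.51×(4.81/1.04)^(5/3) = 32.23 bar.
For a reversible adiabat, W_by_gas = (P₁V₁ − P₂V₂)/(γ−1).
W_by = (251000×0.00481 − 3.223×10^6×0.00104) / (2/3) = -3216 J.
Q = 0 ⇒ ΔU = −W_by = 3216 J.

ΔU ≈ 3.22 kJ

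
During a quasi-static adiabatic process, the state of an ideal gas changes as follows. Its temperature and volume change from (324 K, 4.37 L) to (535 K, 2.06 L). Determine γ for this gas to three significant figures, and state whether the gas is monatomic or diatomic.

TV^(γ−1) = const ⇒ γ − 1 = ln(T₂/T₁) / ln(V₁/V₂).
γ = 1 + ln(535/324) / ln(4.37/2.06) = 1.667.
γ ≈ 1.67 is close to 5/3, so the gas is monatomic.

γ ≈ 1.67; monatomic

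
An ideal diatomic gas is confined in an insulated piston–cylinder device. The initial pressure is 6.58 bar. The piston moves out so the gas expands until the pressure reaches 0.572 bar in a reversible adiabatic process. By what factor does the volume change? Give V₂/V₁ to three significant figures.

From PV^γ = const, V₂/V₁ = (P₁/P₂)^(1/γ).
For a diatomic ideal gas γ = 7/5.
V₂/V₁ = (6.58/0.572)^(5/7) = 5.724.

V₂/V₁ ≈ 5.72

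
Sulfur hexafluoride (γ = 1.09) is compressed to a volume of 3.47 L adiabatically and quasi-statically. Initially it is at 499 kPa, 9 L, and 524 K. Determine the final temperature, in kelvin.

T₂ ≈ 571 K

Adiabatic: T₁V₁^(γ−1) = T₂V₂^(γ−1) ⇒ T₂ = T₁ (V₁/V₂)^(γ−1).
T₂ = 524 × (9/3.47)^(0.09) = 570.9 K.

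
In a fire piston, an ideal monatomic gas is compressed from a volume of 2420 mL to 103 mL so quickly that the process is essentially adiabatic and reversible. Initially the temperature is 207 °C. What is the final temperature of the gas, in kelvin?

T₂ ≈ 3940 K

Adiabatic: T₁V₁^(γ−1) = T₂V₂^(γ−1) ⇒ T₂ = T₁ (V₁/V₂)^(γ−1).
For a monatomic ideal gas γ = 5/3, so γ−1 = 2/3.
T₁ = 207 °C = 480.1 K.
T₂ = 480.1 × (2420/103)^(2/3) = 3939 K.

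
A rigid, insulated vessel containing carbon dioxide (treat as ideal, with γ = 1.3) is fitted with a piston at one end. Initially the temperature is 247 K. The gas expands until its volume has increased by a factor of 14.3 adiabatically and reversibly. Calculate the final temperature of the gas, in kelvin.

T₂ ≈ 111 K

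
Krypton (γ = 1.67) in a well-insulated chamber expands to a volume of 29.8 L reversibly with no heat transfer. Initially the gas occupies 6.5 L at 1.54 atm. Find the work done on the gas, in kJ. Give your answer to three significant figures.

W ≈ -0.968 kJ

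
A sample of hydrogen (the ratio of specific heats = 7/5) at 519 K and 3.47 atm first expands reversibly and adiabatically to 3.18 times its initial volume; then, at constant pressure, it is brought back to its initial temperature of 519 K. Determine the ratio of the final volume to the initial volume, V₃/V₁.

Adiabatic step: V₂/V₁ = 3.18; T₂ = T₁·(1/3.18)^(2/5) = 326.7 K.
Isobaric step: V₃/V₂ = T₃/T₂ = 519/326.7.
V₃/V₁ = (V₂/V₁)(V₃/V₂) = 3.18 × (519/326.7) = 5.051.

V₃/V₁ ≈ 5.05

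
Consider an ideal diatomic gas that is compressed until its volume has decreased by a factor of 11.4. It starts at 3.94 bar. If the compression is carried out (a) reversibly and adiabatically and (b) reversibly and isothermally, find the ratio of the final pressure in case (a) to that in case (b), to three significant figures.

For a diatomic ideal gas γ = 7/5.
Isothermal: P_b = P₁(V₁/V₂) = 3.94×11.4.
Adiabatic: P_a = P₁(V₁/V₂)^γ = 3.94×11.4^(7/5).
P_a/P_b = (V₁/V₂)^(γ−1) = 11.4^(2/5) = 2.647.

P_adiabatic / P_isothermal ≈ 2.65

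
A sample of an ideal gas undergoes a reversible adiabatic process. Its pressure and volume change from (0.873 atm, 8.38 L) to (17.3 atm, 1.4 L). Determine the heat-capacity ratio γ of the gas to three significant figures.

γ ≈ 1.67

PV^γ = const ⇒ γ = ln(P₂/P₁) / ln(V₁/V₂).
γ = ln(17.3/0.873) / ln(8.38/1.4) = 1.669.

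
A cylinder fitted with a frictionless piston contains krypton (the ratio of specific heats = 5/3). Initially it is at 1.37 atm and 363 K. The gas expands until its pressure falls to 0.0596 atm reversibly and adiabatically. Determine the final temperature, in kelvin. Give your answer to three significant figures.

T₂ ≈ 104 K

Along an adiabat T P^((1−γ)/γ) is constant, so T₂ = T₁ (P₂/P₁)^((γ−1)/γ).
T₂ = 363 × (0.0596/1.37)^(2/5) = 103.6 K.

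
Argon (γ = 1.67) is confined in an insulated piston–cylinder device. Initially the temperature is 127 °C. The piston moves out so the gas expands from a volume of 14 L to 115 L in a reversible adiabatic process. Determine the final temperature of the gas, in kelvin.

T₂ ≈ 97.6 K

Adiabatic: T₁V₁^(γ−1) = T₂V₂^(γ−1) ⇒ T₂ = T₁ (V₁/V₂)^(γ−1).
T₁ = 127 °C = 400.1 K.
T₂ = 400.1 × (14/115)^(0.67) = 97.6 K.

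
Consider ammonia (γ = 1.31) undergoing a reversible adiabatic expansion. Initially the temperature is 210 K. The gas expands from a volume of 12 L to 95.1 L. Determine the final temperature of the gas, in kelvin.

Adiabatic: T₁V₁^(γ−1) = T₂V₂^(γ−1) ⇒ T₂ = T₁ (V₁/V₂)^(γ−1).
T₂ = 210 × (12/95.1)^(0.31) = 110.5 K.

T₂ ≈ 111 K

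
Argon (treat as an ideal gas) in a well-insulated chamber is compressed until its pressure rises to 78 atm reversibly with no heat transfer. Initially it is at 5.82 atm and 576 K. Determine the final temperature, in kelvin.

T₂ ≈ 1630 K

Along an adiabat T P^((1−γ)/γ) is constant, so T₂ = T₁ (P₂/P₁)^((γ−1)/γ).
For a monatomic ideal gas γ = 5/3, so (γ−1)/γ = 2/5.
T₂ = 576 × (78/5.82)^(2/5) = 1627 K.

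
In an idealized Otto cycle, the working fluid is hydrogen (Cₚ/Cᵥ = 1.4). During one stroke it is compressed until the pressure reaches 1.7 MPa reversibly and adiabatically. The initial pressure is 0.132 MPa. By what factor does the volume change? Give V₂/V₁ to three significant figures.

From PV^γ = const, V₂/V₁ = (P₁/P₂)^(1/γ).
V₂/V₁ = (0.132/1.7)^(0.714) = 0.1612.

V₂/V₁ ≈ 0.161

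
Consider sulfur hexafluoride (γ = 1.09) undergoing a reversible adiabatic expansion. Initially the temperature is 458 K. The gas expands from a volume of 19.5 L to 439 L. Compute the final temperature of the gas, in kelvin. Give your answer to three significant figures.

T₂ ≈ 346 K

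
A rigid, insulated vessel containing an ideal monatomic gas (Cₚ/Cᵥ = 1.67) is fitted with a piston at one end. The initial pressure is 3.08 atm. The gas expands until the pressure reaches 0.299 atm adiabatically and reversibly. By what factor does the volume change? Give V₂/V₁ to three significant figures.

V₂/V₁ ≈ 4.04

From PV^γ = const, V₂/V₁ = (P₁/P₂)^(1/γ).
V₂/V₁ = (3.08/0.299)^(0.599) = 4.041.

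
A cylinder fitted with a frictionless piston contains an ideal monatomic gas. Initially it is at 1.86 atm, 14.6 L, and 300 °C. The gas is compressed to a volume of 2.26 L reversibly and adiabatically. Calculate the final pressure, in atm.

Since PV^γ is constant along a reversible adiabat, P₂ = P₁ (V₁/V₂)^γ.
γ = 5/3 for a monatomic ideal gas.
P₂ = 1.86 × (14.6/2.26)^(5/3) = 41.68 atm.

P₂ ≈ 41.7 atm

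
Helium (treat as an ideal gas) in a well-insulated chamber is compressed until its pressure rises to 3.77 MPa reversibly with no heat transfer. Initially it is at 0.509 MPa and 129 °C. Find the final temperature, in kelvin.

T₂ ≈ 896 K

Adiabatic: T₂/T₁ = (P₂/P₁)^((γ−1)/γ).
For a monatomic ideal gas γ = 5/3, so (γ−1)/γ = 2/5.
T₁ = 129 °C = 402.1 K.
T₂ = 402.1 × (3.77/0.509)^(2/5) = 895.9 K.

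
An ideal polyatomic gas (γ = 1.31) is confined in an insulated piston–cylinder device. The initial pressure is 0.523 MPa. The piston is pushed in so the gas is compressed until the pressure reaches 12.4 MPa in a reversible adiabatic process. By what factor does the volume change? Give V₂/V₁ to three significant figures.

V₂/V₁ ≈ 0.0892

From PV^γ = const, V₂/V₁ = (P₁/P₂)^(1/γ).
V₂/V₁ = (0.523/12.4)^(0.763) = 0.08922.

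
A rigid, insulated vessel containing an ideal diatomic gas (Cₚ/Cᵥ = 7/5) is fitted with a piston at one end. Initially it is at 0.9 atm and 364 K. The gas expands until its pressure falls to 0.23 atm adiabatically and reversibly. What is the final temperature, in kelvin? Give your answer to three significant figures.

Along an adiabat T P^((1−γ)/γ) is constant, so T₂ = T₁ (P₂/P₁)^((γ−1)/γ).
T₂ = 364 × (0.23/0.9)^(2/7) = 246.5 K.

T₂ ≈ 246 K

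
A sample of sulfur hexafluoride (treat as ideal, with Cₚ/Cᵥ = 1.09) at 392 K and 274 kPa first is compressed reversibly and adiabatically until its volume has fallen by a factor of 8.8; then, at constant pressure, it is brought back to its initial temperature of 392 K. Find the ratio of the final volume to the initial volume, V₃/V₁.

V₃/V₁ ≈ 0.0934

Adiabatic step: V₂/V₁ = 0.1136; T₂ = T₁·8.8^(0.09) = 476.7 K.
Isobaric step: V₃/V₂ = T₃/T₂ = 392/476.7.
V₃/V₁ = (V₂/V₁)(V₃/V₂) = 0.1136 × (392/476.7) = 0.09344.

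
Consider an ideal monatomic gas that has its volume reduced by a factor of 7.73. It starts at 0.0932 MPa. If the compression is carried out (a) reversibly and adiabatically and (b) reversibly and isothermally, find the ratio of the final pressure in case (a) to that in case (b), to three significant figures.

P_adiabatic / P_isothermal ≈ 3.91

For a monatomic ideal gas γ = 5/3.
Isothermal: P_b = P₁(V₁/V₂) = 0.0932×7.73.
Adiabatic: P_a = P₁(V₁/V₂)^γ = 0.0932×7.73^(5/3).
P_a/P_b = (V₁/V₂)^(γ−1) = 7.73^(2/3) = 3.909.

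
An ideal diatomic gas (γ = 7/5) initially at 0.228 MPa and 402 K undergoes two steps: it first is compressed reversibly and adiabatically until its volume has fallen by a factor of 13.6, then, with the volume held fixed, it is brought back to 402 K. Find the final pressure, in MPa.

P₃ ≈ 3.10 MPa

Adiabatic step (PV^γ = const): P₂ = 0.228×13.6^(7/5) = 8.808 MPa; T₂ = 402×13.6^(2/5) = 1142 K.
Isochoric: P₃ = P₂(T₃/T₂) = 8.808 × (402/1142) = 3.101 MPa.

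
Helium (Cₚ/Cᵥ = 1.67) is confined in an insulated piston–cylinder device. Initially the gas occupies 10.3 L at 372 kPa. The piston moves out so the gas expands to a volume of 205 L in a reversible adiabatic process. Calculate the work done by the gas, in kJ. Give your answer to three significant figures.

W ≈ 4.95 kJ

P₂ = P₁(V₁/V₂)^γ = 372×(10.3/205)^(1.67) = 2.52 kPa.
For a reversible adiabat, W_by_gas = (P₁V₁ − P₂V₂)/(γ−1).
W_by = (372000×0.0103 − 2520×0.205) / (0.67) = 4948 J.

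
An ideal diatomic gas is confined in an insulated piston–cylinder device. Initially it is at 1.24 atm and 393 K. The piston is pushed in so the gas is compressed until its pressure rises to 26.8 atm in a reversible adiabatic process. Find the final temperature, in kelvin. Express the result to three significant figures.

Adiabatic: T₂/T₁ = (P₂/P₁)^((γ−1)/γ).
For a diatomic ideal gas γ = 7/5, so (γ−1)/γ = 2/7.
T₂ = 393 × (26.8/1.24)^(2/7) = 945.7 K.

T₂ ≈ 946 K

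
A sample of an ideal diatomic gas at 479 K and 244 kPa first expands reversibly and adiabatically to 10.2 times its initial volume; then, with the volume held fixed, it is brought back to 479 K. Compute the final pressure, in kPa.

P₃ ≈ 23.9 kPa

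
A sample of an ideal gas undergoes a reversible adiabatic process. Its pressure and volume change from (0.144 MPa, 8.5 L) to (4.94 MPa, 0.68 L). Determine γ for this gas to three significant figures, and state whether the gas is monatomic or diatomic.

PV^γ = const ⇒ γ = ln(P₂/P₁) / ln(V₁/V₂).
γ = ln(4.94/0.144) / ln(8.5/0.68) = 1.4.
γ ≈ 1.40 is close to 7/5, so the gas is diatomic.

γ ≈ 1.40; diatomic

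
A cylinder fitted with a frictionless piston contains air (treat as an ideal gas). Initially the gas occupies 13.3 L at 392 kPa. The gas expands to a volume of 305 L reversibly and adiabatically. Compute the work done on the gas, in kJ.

γ = 7/5 for a diatomic ideal gas.
P₂ = P₁(V₁/V₂)^γ = 392×(13.3/305)^(7/5) = 4.883 kPa.
For a reversible adiabat, W_by_gas = (P₁V₁ − P₂V₂)/(γ−1).
W_by = (392000×0.0133 − 4883×0.305) / (2/5) = 9311 J.
W_on_gas = −W_by = -9311 J.

W ≈ -9.31 kJ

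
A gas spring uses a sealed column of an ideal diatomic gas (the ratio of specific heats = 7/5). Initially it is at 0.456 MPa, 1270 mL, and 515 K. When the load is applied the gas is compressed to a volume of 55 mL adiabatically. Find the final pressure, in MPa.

Since PV^γ is constant along a reversible adiabat, P₂ = P₁ (V₁/V₂)^γ.
P₂ = 0.456 × (1270/55)^(7/5) = 36.96 MPa.

P₂ ≈ 37.0 MPa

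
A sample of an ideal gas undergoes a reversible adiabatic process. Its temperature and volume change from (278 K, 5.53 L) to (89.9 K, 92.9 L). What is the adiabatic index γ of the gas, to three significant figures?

γ ≈ 1.40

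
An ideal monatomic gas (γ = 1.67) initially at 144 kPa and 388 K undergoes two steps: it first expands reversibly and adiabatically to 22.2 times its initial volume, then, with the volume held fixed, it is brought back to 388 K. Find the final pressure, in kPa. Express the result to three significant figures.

Adiabatic step (PV^γ = const): P₂ = 144×(1/22.2)^(1.67) = 0.8127 kPa; T₂ = 388×(1/22.2)^(0.67) = 48.62 K.
Isochoric: P₃ = P₂(T₃/T₂) = 0.8127 × (388/48.62) = 6.486 kPa.

P₃ ≈ 6.49 kPa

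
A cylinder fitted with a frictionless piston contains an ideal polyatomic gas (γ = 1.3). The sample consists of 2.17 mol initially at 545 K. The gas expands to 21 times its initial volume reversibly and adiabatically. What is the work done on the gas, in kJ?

W ≈ -19.6 kJ

Adiabatic: T₁V₁^(γ−1) = T₂V₂^(γ−1) ⇒ T₂ = T₁ (V₁/V₂)^(γ−1).
T₂ = 545 × (1/21)^(0.3) = 218.6 K.
Q = 0, so ΔU = W_on_gas = nCᵥΔT with Cᵥ = R/(γ−1) = 27.71 J/(mol·K).
ΔU = 2.17 × 27.71 × (218.6 − 545) = -19630 J.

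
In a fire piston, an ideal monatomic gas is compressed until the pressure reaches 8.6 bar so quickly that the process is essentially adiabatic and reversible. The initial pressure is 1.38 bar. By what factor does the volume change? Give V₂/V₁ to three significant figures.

V₂/V₁ ≈ 0.334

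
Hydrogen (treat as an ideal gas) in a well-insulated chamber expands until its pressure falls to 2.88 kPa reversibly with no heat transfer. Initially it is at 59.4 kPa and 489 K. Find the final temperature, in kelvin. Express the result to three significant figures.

Along an adiabat T P^((1−γ)/γ) is constant, so T₂ = T₁ (P₂/P₁)^((γ−1)/γ).
For a diatomic ideal gas γ = 7/5, so (γ−1)/γ = 2/7.
T₂ = 489 × (2.88/59.4)^(2/7) = 206 K.

T₂ ≈ 206 K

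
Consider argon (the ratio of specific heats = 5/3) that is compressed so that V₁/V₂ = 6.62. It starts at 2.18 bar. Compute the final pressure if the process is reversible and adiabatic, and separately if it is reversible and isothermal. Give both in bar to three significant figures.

Isothermal: P₂ = P₁(V₁/V₂) = 2.18×6.62 = 14.43 bar.
Adiabatic: P₂ = P₁(V₁/V₂)^γ = 2.18×6.62^(5/3) = 50.88 bar.

adiabatic: 50.9 bar; isothermal: 14.4 bar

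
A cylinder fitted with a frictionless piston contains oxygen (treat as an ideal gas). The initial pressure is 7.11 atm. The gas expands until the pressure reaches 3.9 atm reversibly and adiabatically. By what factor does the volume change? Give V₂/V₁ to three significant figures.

From PV^γ = const, V₂/V₁ = (P₁/P₂)^(1/γ).
For a diatomic ideal gas γ = 7/5.
V₂/V₁ = (7.11/3.9)^(5/7) = 1.536.

V₂/V₁ ≈ 1.54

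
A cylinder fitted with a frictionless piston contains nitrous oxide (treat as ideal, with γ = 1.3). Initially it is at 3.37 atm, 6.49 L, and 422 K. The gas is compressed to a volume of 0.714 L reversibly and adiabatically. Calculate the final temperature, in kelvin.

For a reversible adiabat TV^(γ−1) is constant, so T₂ = T₁ (V₁/V₂)^(γ−1).
T₂ = 422 × (6.49/0.714)^(0.3) = 818.2 K.

T₂ ≈ 818 K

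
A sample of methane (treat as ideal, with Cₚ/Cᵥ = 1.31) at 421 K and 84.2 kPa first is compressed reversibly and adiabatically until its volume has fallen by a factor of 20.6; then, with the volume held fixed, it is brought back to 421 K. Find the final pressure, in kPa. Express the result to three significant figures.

P₃ ≈ 1730 kPa

Adiabatic step (PV^γ = const): P₂ = 84.2×20.6^(1.31) = 4431 kPa; T₂ = 421×20.6^(0.31) = 1075 K.
Isochoric: P₃ = P₂(T₃/T₂) = 4431 × (421/1075) = 1735 kPa.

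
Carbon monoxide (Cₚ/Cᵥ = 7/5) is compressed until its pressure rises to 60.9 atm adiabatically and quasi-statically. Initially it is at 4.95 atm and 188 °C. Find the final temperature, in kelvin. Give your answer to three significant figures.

T₂ ≈ 945 K

Along an adiabat T P^((1−γ)/γ) is constant, so T₂ = T₁ (P₂/P₁)^((γ−1)/γ).
T₁ = 188 °C = 461.1 K.
T₂ = 461.1 × (60.9/4.95)^(2/7) = 944.7 K.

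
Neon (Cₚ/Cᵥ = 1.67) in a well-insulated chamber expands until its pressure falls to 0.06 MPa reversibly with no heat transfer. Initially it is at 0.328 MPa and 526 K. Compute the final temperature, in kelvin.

Adiabatic: T₂/T₁ = (P₂/P₁)^((γ−1)/γ).
T₂ = 526 × (0.06/0.328)^(0.401) = 266.1 K.

T₂ ≈ 266 K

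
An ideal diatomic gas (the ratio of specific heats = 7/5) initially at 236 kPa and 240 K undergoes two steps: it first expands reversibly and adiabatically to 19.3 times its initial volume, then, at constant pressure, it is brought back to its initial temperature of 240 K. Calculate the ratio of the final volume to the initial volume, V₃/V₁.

V₃/V₁ ≈ 63.1

Adiabatic step: V₂/V₁ = 19.3; T₂ = T₁·(1/19.3)^(2/5) = 73.45 K.
Isobaric step: V₃/V₂ = T₃/T₂ = 240/73.45.
V₃/V₁ = (V₂/V₁)(V₃/V₂) = 19.3 × (240/73.45) = 63.06.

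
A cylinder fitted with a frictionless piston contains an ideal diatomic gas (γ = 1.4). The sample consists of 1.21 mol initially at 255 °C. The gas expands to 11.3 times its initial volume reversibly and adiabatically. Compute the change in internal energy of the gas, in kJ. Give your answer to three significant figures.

For a reversible adiabat TV^(γ−1) is constant, so T₂ = T₁ (V₁/V₂)^(γ−1).
T₁ = 255 °C = 528.1 K.
T₂ = 528.1 × (1/11.3)^(0.4) = 200.2 K.
Q = 0, so ΔU = W_on_gas = nCᵥΔT with Cᵥ = R/(γ−1) = 20.79 J/(mol·K).
ΔU = 1.21 × 20.79 × (200.2 − 528.1) = -8247 J.

ΔU ≈ -8.25 kJ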